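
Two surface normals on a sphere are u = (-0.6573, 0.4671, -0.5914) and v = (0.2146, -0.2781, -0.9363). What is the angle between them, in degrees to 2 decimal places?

73.57°

u·v = 0.2828; |u| = 1.0000, |v| = 1.0000.
cos θ = (u·v)/(|u||v|) = 0.2828, so θ = 73.57°.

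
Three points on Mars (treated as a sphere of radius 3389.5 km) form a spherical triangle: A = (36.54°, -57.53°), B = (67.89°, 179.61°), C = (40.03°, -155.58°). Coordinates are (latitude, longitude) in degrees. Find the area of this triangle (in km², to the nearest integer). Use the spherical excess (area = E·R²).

4227157 km²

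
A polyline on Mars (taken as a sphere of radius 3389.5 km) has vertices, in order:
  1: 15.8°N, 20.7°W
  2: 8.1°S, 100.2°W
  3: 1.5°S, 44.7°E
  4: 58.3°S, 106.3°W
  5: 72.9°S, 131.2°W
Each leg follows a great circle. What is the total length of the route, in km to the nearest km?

21263 km

Leg 1→2: central angle 1.4351 rad, distance 4864.4 km.
Leg 2→3: central angle 2.5082 rad, distance 8501.5 km.
Leg 3→4: central angle 2.0232 rad, distance 6857.7 km.
Leg 4→5: central angle 0.3067 rad, distance 1039.4 km.
Total: 4864.4 + 8501.5 + 6857.7 + 1039.4 ≈ 21263 km.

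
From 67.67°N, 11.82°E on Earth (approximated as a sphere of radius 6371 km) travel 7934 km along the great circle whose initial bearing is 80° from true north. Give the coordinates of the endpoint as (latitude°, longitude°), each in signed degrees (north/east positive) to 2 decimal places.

Angular distance δ = d/R = 7934/6371 = 1.24533 rad; initial bearing θ = 1.3963 rad.
sin φ₂ = sin φ₁ cos δ + cos φ₁ sin δ cos θ = (0.9250)(0.3198) + (0.3799)(0.9475)(0.1736) = 0.3583, so φ₂ = 20.99°.
Δλ = atan2(sin θ sin δ cos φ₁, cos δ − sin φ₁ sin φ₂) = atan2(0.3545, -0.0117) = 91.885°.
λ₂ = 11.820° + 91.885° = 103.70°.

20.99°, 103.70°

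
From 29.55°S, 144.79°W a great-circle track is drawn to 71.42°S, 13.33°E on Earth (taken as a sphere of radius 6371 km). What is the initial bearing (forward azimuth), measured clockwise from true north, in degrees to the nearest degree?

173°

Δλ = 158.120° = 2.7597 rad.
y = sin Δλ · cos φ₂ = (0.3727)(0.3186) = 0.1187
x = cos φ₁ sin φ₂ − sin φ₁ cos φ₂ cos Δλ = (0.8699)(-0.9479) − (-0.4932)(0.3186)(-0.9280) = -0.9704
θ = atan2(y, x) = 173.02°, so the bearing is 173°.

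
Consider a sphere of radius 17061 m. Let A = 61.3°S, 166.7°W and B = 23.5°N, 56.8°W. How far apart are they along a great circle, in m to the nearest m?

35726 m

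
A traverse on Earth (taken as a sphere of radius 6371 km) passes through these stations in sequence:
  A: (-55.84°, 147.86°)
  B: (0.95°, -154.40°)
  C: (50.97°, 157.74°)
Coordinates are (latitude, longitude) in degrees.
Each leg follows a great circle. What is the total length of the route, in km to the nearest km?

Leg A→B: central angle 1.2808 rad, distance 8160.0 km.
Leg B→C: central angle 1.1204 rad, distance 7138.0 km.
Total: 8160.0 + 7138.0 ≈ 15298 km.

15298 km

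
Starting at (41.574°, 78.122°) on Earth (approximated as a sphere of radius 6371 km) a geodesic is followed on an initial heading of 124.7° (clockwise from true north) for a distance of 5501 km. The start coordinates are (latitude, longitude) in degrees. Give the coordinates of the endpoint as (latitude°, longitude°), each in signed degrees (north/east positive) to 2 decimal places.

6.17°, 117.06°

Angular distance δ = d/R = 5501/6371 = 0.86344 rad; initial bearing θ = 2.1764 rad.
sin φ₂ = sin φ₁ cos δ + cos φ₁ sin δ cos θ = (0.6636)(0.6498) + (0.7481)(0.7601)(-0.5693) = 0.1075, so φ₂ = 6.17°.
Δλ = atan2(sin θ sin δ cos φ₁, cos δ − sin φ₁ sin φ₂) = atan2(0.4675, 0.5785) = 38.943°.
λ₂ = 78.122° + 38.943° = 117.06°.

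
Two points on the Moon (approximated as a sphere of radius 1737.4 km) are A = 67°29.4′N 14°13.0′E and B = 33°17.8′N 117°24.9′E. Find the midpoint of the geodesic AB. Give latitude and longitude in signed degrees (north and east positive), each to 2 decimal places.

The central angle between A and B is δ = 1.1218 rad.
With f = 0.5, the slerp weights are sin((1−f)δ)/sin δ = 0.5905 and sin(fδ)/sin δ = 0.5905.
Weighted sum of the unit vectors: (0.5905)·(0.3711,0.0940,0.9238) + (0.5905)·(-0.3848,0.7420,0.5490) = (-0.0081, 0.4936, 0.8696).
Converting back: φ = atan2(z, √(x²+y²)) = 60.42°, λ = atan2(y, x) = 90.94°.

60.42°, 90.94°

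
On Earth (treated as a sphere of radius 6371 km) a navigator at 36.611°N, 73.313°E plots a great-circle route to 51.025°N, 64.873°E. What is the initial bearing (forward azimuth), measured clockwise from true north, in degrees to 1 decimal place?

340.0°

With φ₁ = 0.6390, φ₂ = 0.8906, Δλ = -0.1473 rad, the forward-azimuth formula gives
θ = atan2( sin Δλ cos φ₂ , cos φ₁ sin φ₂ − sin φ₁ cos φ₂ cos Δλ ) = atan2(-0.0923, 0.2530) = -20.05°.
Adding 360° brings this into [0°, 360°): 340.0°.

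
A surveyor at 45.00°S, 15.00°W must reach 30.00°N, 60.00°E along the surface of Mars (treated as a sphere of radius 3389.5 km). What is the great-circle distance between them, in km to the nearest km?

5990 km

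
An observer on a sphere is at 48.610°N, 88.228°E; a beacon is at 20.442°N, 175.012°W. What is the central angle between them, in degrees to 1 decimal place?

79.1°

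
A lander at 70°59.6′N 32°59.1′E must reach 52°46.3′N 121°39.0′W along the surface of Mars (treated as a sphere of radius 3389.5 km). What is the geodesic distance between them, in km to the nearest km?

In radians: φ₁ = 1.2391, φ₂ = 0.9210, Δλ = -154.635° = -2.6989 rad.
cos c = sin φ₁ sin φ₂ + cos φ₁ cos φ₂ cos Δλ = (0.9455)(0.7962) + (0.3257)(0.6050)(-0.9036) = 0.57478,
so c = arccos(0.57478) = 0.95846 rad.
Distance = R·c = 3389.5 × 0.9585 ≈ 3249 km.

3249 km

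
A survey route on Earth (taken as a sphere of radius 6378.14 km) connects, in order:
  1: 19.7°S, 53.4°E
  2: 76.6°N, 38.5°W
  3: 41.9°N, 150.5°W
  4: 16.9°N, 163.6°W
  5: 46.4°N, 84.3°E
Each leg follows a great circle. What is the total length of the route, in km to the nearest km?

31542 km

Leg 1→2: central angle 1.9126 rad, distance 12198.6 km.
Leg 2→3: central angle 0.9459 rad, distance 6032.9 km.
Leg 3→4: central angle 0.4783 rad, distance 3050.7 km.
Leg 4→5: central angle 1.6085 rad, distance 10259.5 km.
Total: 12198.6 + 6032.9 + 3050.7 + 10259.5 ≈ 31542 km.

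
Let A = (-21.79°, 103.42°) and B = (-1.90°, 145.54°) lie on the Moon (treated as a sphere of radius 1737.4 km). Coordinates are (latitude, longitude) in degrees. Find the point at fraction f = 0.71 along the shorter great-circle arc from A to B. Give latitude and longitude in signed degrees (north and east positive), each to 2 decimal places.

Central angle δ = 0.7945 rad. Interpolating on the sphere with fraction f = 0.71:
P = [sin((1−f)δ)·A + sin(fδ)·B] / sin δ = 0.3201·A + 0.7493·B in Cartesian coordinates,
giving P = (-0.6865, 0.7128, -0.1437), i.e. latitude -8.26°, longitude 133.92°.

-8.26°, 133.92°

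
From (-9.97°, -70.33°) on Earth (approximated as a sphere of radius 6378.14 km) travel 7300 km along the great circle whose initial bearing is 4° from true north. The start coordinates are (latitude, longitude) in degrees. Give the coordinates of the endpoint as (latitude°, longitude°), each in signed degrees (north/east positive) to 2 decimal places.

55.39°, -63.91°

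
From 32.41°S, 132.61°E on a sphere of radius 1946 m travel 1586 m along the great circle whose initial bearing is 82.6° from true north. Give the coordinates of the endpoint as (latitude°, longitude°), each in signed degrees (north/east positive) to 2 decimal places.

-16.77°, -178.48°

Angular distance δ = d/R = 1586/1946 = 0.81501 rad; initial bearing θ = 1.4416 rad.
sin φ₂ = sin φ₁ cos δ + cos φ₁ sin δ cos θ = (-0.5360)(0.6859) + (0.8442)(0.7277)(0.1288) = -0.2885, so φ₂ = -16.77°.
Δλ = atan2(sin θ sin δ cos φ₁, cos δ − sin φ₁ sin φ₂) = atan2(0.6093, 0.5312) = 48.913°.
λ₂ = 132.610° + 48.913° = 181.52° → -178.48° after wrapping to (−180°, 180°].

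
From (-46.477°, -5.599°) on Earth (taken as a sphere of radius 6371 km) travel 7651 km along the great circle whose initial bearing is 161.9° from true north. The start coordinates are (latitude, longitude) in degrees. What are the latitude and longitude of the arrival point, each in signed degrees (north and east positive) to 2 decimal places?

Angular distance δ = d/R = 7651/6371 = 1.20091 rad; initial bearing θ = 2.8257 rad.
sin φ₂ = sin φ₁ cos δ + cos φ₁ sin δ cos θ = (-0.7251)(0.3615) + (0.6886)(0.9324)(-0.9505) = -0.8724, so φ₂ = -60.74°.
Δλ = atan2(sin θ sin δ cos φ₁, cos δ − sin φ₁ sin φ₂) = atan2(0.1995, -0.2711) = 143.653°.
λ₂ = -5.599° + 143.653° = 138.05°.

-60.74°, 138.05°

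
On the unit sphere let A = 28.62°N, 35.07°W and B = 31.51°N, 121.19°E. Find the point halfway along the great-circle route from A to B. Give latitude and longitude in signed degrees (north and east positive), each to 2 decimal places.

70.39°, 39.09°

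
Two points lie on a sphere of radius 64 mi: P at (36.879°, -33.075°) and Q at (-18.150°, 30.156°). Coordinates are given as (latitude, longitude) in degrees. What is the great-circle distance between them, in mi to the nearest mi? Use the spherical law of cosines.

In radians: φ₁ = 0.6437, φ₂ = -0.3168, Δλ = 63.231° = 1.1036 rad.
cos c = sin φ₁ sin φ₂ + cos φ₁ cos φ₂ cos Δλ = (0.6001)(-0.3115) + (0.7999)(0.9502)(0.4504) = 0.15540,
so c = arccos(0.15540) = 1.41476 rad.
Distance = R·c = 64 × 1.4148 ≈ 91 mi.

91 mi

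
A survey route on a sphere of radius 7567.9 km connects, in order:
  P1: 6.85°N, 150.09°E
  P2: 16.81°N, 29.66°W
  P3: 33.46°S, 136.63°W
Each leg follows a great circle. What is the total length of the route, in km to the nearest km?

35590 km

Leg P1→P2: central angle 2.7286 rad, distance 20650.0 km.
Leg P2→P3: central angle 1.9742 rad, distance 14940.5 km.
Total: 20650.0 + 14940.5 ≈ 35590 km.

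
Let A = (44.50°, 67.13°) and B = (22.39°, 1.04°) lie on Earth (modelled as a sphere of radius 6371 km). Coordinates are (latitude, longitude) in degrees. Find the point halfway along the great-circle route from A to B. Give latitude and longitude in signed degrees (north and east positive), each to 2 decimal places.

The central angle between A and B is δ = 1.0072 rad.
With f = 0.5, the slerp weights are sin((1−f)δ)/sin δ = 0.5709 and sin(fδ)/sin δ = 0.5709.
Weighted sum of the unit vectors: (0.5709)·(0.2772,0.6572,0.7009) + (0.5709)·(0.9245,0.0168,0.3809) = (0.6860, 0.3847, 0.6176).
Converting back: φ = atan2(z, √(x²+y²)) = 38.14°, λ = atan2(y, x) = 29.29°.

38.14°, 29.29°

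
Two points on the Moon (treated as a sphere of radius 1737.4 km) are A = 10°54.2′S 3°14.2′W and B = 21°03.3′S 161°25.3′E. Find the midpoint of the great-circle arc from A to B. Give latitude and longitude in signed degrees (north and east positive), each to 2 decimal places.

The central angle between A and B is δ = 2.5249 rad.
With f = 0.5, the slerp weights are sin((1−f)δ)/sin δ = 1.6475 and sin(fδ)/sin δ = 1.6475.
Weighted sum of the unit vectors: (1.6475)·(0.9804,-0.0554,-0.1892) + (1.6475)·(-0.8846,0.2973,-0.3593) = (0.1578, 0.3985, -0.9035).
Converting back: φ = atan2(z, √(x²+y²)) = -64.62°, λ = atan2(y, x) = 68.40°.

-64.62°, 68.40°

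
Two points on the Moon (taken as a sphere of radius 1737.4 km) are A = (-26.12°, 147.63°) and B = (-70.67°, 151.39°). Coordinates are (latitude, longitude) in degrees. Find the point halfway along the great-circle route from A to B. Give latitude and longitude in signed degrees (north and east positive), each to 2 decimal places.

-48.41°, 148.64°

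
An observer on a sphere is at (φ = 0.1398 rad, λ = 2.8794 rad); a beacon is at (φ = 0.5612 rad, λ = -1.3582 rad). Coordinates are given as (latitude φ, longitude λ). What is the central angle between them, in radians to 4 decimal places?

1.8850 rad

With latitudes φ₁ = 8.010°, φ₂ = 32.154° and longitude difference Δλ = 117.203°:
cos c = sin φ₁ sin φ₂ + cos φ₁ cos φ₂ cos Δλ = (0.1393)(0.5322) + (0.9902)(0.8466)(-0.4572) = -0.30910,
so c = arccos(-0.30910) = 1.88504 rad.
So the angular separation is 1.8850 rad.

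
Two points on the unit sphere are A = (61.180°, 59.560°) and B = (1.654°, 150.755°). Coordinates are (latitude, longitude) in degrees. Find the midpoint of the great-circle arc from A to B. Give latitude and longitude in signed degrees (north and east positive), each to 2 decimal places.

The central angle between A and B is δ = 1.5556 rad.
With f = 0.5, the slerp weights are sin((1−f)δ)/sin δ = 0.7018 and sin(fδ)/sin δ = 0.7018.
Weighted sum of the unit vectors: (0.7018)·(0.2442,0.4156,0.8761) + (0.7018)·(-0.8722,0.4883,0.0289) = (-0.4407, 0.6344, 0.6351).
Converting back: φ = atan2(z, √(x²+y²)) = 39.43°, λ = atan2(y, x) = 124.79°.

39.43°, 124.79°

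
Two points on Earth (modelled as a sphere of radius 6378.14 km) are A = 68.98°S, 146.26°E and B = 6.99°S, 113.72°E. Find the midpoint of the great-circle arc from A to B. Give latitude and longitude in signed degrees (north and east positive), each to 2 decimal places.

Central angle δ = 1.1442 rad. Interpolating on the sphere with fraction f = 0.5:
P = [sin((1−f)δ)·A + sin(fδ)·B] / sin δ = 0.5947·A + 0.5947·B in Cartesian coordinates,
giving P = (-0.4148, 0.6589, -0.6275), i.e. latitude -38.87°, longitude 122.19°.

-38.87°, 122.19°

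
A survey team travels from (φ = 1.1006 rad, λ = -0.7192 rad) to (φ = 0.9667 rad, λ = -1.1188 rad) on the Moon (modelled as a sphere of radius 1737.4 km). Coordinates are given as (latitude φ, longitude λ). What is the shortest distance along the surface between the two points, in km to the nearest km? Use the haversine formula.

421 km

In radians: φ₁ = 1.1006, φ₂ = 0.9667, Δλ = -22.895° = -0.3996 rad.
Haversine: a = sin²(Δφ/2) + cos φ₁ cos φ₂ sin²(Δλ/2) = 0.0045 + (0.4531)(0.5680)(0.0394) = 0.01461.
Central angle c = 2·arcsin(√a) = 0.24236 rad.
Distance = R·c = 1737.4 × 0.2424 ≈ 421 km.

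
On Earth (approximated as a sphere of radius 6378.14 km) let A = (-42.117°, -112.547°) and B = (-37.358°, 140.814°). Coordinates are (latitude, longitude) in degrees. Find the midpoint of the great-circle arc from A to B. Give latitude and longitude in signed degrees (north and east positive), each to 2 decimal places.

The central angle between A and B is δ = 1.3304 rad.
With f = 0.5, the slerp weights are sin((1−f)δ)/sin δ = 0.6355 and sin(fδ)/sin δ = 0.6355.
Weighted sum of the unit vectors: (0.6355)·(-0.2844,-0.6851,-0.6706) + (0.6355)·(-0.6161,0.5022,-0.6068) = (-0.5723, -0.1162, -0.8118).
Converting back: φ = atan2(z, √(x²+y²)) = -54.27°, λ = atan2(y, x) = -168.52°.

-54.27°, -168.52°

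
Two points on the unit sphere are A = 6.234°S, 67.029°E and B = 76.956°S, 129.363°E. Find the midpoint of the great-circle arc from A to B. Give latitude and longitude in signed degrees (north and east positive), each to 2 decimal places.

The central angle between A and B is δ = 1.3593 rad.
With f = 0.5, the slerp weights are sin((1−f)δ)/sin δ = 0.6428 and sin(fδ)/sin δ = 0.6428.
Weighted sum of the unit vectors: (0.6428)·(0.3880,0.9153,-0.1086) + (0.6428)·(-0.1431,0.1745,-0.9742) = (0.1574, 0.7005, -0.6961).
Converting back: φ = atan2(z, √(x²+y²)) = -44.11°, λ = atan2(y, x) = 77.34°.

-44.11°, 77.34°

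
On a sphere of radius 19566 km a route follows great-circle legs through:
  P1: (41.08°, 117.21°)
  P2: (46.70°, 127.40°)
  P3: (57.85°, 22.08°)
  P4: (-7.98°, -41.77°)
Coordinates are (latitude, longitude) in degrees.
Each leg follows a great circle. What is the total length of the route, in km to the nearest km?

51679 km

Leg P1→P2: central angle 0.1612 rad, distance 3153.6 km.
Leg P2→P3: central angle 1.0242 rad, distance 20040.2 km.
Leg P3→P4: central angle 1.4558 rad, distance 28484.7 km.
Total: 3153.6 + 20040.2 + 28484.7 ≈ 51679 km.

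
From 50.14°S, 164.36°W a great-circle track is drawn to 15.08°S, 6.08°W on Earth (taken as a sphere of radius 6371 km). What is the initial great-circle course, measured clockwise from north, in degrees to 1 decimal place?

Δλ = 158.280° = 2.7625 rad.
y = sin Δλ · cos φ₂ = (0.3701)(0.9656) = 0.3573
x = cos φ₁ sin φ₂ − sin φ₁ cos φ₂ cos Δλ = (0.6409)(-0.2602) − (-0.7676)(0.9656)(-0.9290) = -0.8553
θ = atan2(y, x) = 157.33°, so the bearing is 157.3°.

157.3°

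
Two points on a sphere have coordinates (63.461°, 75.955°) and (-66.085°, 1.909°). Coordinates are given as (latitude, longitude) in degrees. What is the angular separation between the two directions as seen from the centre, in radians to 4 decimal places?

2.4466 rad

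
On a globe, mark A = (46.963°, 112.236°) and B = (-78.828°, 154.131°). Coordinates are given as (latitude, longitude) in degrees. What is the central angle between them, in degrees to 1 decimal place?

128.2°

Let φ₁ = 0.8197 rad, φ₂ = -1.3758 rad, and Δλ = 0.7312 rad.
Haversine: a = sin²(Δφ/2) + cos φ₁ cos φ₂ sin²(Δλ/2) = 0.7924 + (0.6825)(0.1938)(0.1278) = 0.80932.
Central angle c = 2·arcsin(√a) = 2.23780 rad.
So the angular separation is 128.2°.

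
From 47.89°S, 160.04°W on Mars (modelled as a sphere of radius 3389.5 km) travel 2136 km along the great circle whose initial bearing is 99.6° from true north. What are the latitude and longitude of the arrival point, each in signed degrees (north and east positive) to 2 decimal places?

Angular distance δ = d/R = 2136/3389.5 = 0.63018 rad; initial bearing θ = 1.7383 rad.
sin φ₂ = sin φ₁ cos δ + cos φ₁ sin δ cos θ = (-0.7419)(0.8079) + (0.6706)(0.5893)(-0.1668) = -0.6653, so φ₂ = -41.70°.
Δλ = atan2(sin θ sin δ cos φ₁, cos δ − sin φ₁ sin φ₂) = atan2(0.3896, 0.3144) = 51.099°.
λ₂ = -160.040° + 51.099° = -108.94°.

-41.70°, -108.94°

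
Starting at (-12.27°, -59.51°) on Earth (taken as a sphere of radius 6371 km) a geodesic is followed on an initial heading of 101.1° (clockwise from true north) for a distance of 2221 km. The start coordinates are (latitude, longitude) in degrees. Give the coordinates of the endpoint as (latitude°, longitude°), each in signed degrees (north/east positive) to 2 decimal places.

Angular distance δ = d/R = 2221/6371 = 0.34861 rad; initial bearing θ = 1.7645 rad.
sin φ₂ = sin φ₁ cos δ + cos φ₁ sin δ cos θ = (-0.2125)(0.9398) + (0.9772)(0.3416)(-0.1925) = -0.2640, so φ₂ = -15.31°.
Δλ = atan2(sin θ sin δ cos φ₁, cos δ − sin φ₁ sin φ₂) = atan2(0.3275, 0.8837) = 20.336°.
λ₂ = -59.510° + 20.336° = -39.17°.

-15.31°, -39.17°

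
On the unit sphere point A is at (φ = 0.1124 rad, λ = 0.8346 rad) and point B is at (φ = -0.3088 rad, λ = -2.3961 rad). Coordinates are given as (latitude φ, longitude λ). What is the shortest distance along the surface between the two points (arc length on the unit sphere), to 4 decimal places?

Let φ₁ = 0.1124 rad, φ₂ = -0.3088 rad, and Δλ = 3.0525 rad.
cos c = sin φ₁ sin φ₂ + cos φ₁ cos φ₂ cos Δλ = (0.1122)(-0.3039) + (0.9937)(0.9527)(-0.9960) = -0.97702,
so c = arccos(-0.97702) = 2.92679 rad.
On the unit sphere the arc length equals the central angle: 2.9268.

2.9268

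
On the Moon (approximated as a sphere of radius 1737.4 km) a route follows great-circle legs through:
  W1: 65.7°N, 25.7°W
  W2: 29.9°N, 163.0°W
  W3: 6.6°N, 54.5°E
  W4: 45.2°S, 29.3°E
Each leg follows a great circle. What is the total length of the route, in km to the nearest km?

8011 km

Leg W1→W2: central angle 1.3774 rad, distance 2393.2 km.
Leg W2→W3: central angle 2.2471 rad, distance 3904.1 km.
Leg W3→W4: central angle 0.9863 rad, distance 1713.6 km.
Total: 2393.2 + 3904.1 + 1713.6 ≈ 8011 km.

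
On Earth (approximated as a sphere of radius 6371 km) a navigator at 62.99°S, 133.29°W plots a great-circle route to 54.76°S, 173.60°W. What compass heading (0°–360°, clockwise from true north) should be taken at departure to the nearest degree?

With φ₁ = -1.0994, φ₂ = -0.9557, Δλ = -0.7035 rad, the forward-azimuth formula gives
θ = atan2( sin Δλ cos φ₂ , cos φ₁ sin φ₂ − sin φ₁ cos φ₂ cos Δλ ) = atan2(-0.3733, 0.0211) = -86.77°.
Adding 360° brings this into [0°, 360°): 273°.

273°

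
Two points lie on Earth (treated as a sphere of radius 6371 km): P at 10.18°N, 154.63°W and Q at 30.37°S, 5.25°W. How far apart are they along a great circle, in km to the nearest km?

Let φ₁ = 0.1777 rad, φ₂ = -0.5301 rad, and Δλ = 2.6072 rad.
cos c = sin φ₁ sin φ₂ + cos φ₁ cos φ₂ cos Δλ = (0.1767)(-0.5056) + (0.9843)(0.8628)(-0.8606) = -0.82015,
so c = arccos(-0.82015) = 2.53246 rad.
Distance = R·c = 6371 × 2.5325 ≈ 16134 km.

16134 km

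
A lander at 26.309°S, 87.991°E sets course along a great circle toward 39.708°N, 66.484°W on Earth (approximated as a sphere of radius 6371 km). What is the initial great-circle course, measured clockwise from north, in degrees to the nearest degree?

309°

Δλ = -154.475° = -2.6961 rad.
y = sin Δλ · cos φ₂ = (-0.4309)(0.7693) = -0.3315
x = cos φ₁ sin φ₂ − sin φ₁ cos φ₂ cos Δλ = (0.8964)(0.6389) − (-0.4432)(0.7693)(-0.9024) = 0.2650
θ = atan2(y, x) = -51.36°; adding 360° gives 309°.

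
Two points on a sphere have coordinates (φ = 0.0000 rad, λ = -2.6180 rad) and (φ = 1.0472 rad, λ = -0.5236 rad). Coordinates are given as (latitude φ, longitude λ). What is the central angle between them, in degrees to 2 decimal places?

104.48°

With latitudes φ₁ = 0.000°, φ₂ = 60.000° and longitude difference Δλ = 120.000°:
Haversine: a = sin²(Δφ/2) + cos φ₁ cos φ₂ sin²(Δλ/2) = 0.2500 + (1.0000)(0.5000)(0.7500) = 0.62500.
Central angle c = 2·arcsin(√a) = 1.82348 rad.
So the angular separation is 104.48°.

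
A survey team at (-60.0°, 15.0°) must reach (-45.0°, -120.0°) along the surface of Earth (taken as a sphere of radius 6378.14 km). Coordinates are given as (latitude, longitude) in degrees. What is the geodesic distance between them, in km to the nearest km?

In radians: φ₁ = -1.0472, φ₂ = -0.7854, Δλ = -135.000° = -2.3562 rad.
cos c = sin φ₁ sin φ₂ + cos φ₁ cos φ₂ cos Δλ = (-0.8660)(-0.7071) + (0.5000)(0.7071)(-0.7071) = 0.36237,
so c = arccos(0.36237) = 1.19998 rad.
Distance = R·c = 6378.14 × 1.2000 ≈ 7654 km.

7654 km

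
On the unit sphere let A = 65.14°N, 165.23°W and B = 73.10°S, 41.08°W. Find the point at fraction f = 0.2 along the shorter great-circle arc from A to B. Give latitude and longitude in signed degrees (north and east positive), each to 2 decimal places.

Central angle δ = 2.7840 rad. Interpolating on the sphere with fraction f = 0.2:
P = [sin((1−f)δ)·A + sin(fδ)·B] / sin δ = 2.2635·A + 1.5100·B in Cartesian coordinates,
giving P = (-0.5892, -0.5310, 0.6089), i.e. latitude 37.51°, longitude -137.97°.

37.51°, -137.97°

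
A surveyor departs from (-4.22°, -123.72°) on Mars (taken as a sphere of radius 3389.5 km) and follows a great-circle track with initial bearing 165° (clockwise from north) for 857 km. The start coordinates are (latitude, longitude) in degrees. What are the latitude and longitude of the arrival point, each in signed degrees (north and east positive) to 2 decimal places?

Angular distance δ = d/R = 857/3389.5 = 0.25284 rad; initial bearing θ = 2.8798 rad.
sin φ₂ = sin φ₁ cos δ + cos φ₁ sin δ cos θ = (-0.0736)(0.9682) + (0.9973)(0.2502)(-0.9659) = -0.3122, so φ₂ = -18.19°.
Δλ = atan2(sin θ sin δ cos φ₁, cos δ − sin φ₁ sin φ₂) = atan2(0.0646, 0.9452) = 3.908°.
λ₂ = -123.720° + 3.908° = -119.81°.

-18.19°, -119.81°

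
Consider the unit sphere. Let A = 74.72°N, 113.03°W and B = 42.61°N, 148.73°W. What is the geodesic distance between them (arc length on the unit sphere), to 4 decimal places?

0.6257

With latitudes φ₁ = 74.720°, φ₂ = 42.610° and longitude difference Δλ = -35.700°:
Haversine: a = sin²(Δφ/2) + cos φ₁ cos φ₂ sin²(Δλ/2) = 0.0765 + (0.2635)(0.7360)(0.0940) = 0.09471.
Central angle c = 2·arcsin(√a) = 0.62565 rad.
On the unit sphere the arc length equals the central angle: 0.6257.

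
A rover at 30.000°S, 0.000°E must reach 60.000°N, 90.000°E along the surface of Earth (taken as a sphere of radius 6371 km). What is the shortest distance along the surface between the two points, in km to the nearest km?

With latitudes φ₁ = -30.000°, φ₂ = 60.000° and longitude difference Δλ = 90.000°:
cos c = sin φ₁ sin φ₂ + cos φ₁ cos φ₂ cos Δλ = (-0.5000)(0.8660) + (0.8660)(0.5000)(0.0000) = -0.43301,
so c = arccos(-0.43301) = 2.01863 rad.
Distance = R·c = 6371 × 2.0186 ≈ 12861 km.

12861 km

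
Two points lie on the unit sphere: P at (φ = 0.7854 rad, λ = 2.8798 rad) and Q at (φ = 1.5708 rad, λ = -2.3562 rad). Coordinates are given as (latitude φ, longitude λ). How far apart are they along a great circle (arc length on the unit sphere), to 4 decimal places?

0.7854

In radians: φ₁ = 0.7854, φ₂ = 1.5708, Δλ = 59.999° = 1.0472 rad.
Haversine: a = sin²(Δφ/2) + cos φ₁ cos φ₂ sin²(Δλ/2) = 0.1464 + (0.7071)(-0.0000)(0.2500) = 0.14645.
Central angle c = 2·arcsin(√a) = 0.78540 rad.
On the unit sphere the arc length equals the central angle: 0.7854.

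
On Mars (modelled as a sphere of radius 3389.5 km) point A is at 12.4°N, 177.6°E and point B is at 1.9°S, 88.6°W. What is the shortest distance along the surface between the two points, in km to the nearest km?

Let φ₁ = 0.2164 rad, φ₂ = -0.0332 rad, and Δλ = 1.6371 rad.
cos c = sin φ₁ sin φ₂ + cos φ₁ cos φ₂ cos Δλ = (0.2147)(-0.0332) + (0.9767)(0.9995)(-0.0663) = -0.07181,
so c = arccos(-0.07181) = 1.64267 rad.
Distance = R·c = 3389.5 × 1.6427 ≈ 5568 km.

5568 km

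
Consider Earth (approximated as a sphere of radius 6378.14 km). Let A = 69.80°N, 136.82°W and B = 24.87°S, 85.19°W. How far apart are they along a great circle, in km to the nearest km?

11305 km

In radians: φ₁ = 1.2182, φ₂ = -0.4341, Δλ = 51.630° = 0.9011 rad.
cos c = sin φ₁ sin φ₂ + cos φ₁ cos φ₂ cos Δλ = (0.9385)(-0.4206) + (0.3453)(0.9073)(0.6207) = -0.20023,
so c = arccos(-0.20023) = 1.77239 rad.
Distance = R·c = 6378.14 × 1.7724 ≈ 11305 km.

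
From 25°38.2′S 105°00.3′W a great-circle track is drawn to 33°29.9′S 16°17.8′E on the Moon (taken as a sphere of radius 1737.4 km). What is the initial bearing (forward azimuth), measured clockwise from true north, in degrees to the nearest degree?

134°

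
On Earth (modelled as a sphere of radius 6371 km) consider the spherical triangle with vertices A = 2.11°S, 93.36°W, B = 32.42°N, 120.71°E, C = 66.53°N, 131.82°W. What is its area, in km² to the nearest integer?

25798754 km²

Side lengths (central angles): a = 1.1693, b = 1.2892, c = 2.3725 rad; semiperimeter s = 2.4155.
By l'Huilier's theorem, tan(E/4) = √[tan(s/2) tan((s−a)/2) tan((s−b)/2) tan((s−c)/2)], giving spherical excess E = 0.6356 rad.
Area = E·R² = 0.6356 × (6371)² ≈ 25798754 km².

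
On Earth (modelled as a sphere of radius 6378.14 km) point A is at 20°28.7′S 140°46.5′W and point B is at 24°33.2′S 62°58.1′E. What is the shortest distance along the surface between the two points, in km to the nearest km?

Let φ₁ = -0.3574 rad, φ₂ = -0.4285 rad, and Δλ = -2.7272 rad.
cos c = sin φ₁ sin φ₂ + cos φ₁ cos φ₂ cos Δλ = (-0.3499)(-0.4155) + (0.9368)(0.9096)(-0.9154) = -0.63459,
so c = arccos(-0.63459) = 2.25828 rad.
Distance = R·c = 6378.14 × 2.2583 ≈ 14404 km.

14404 km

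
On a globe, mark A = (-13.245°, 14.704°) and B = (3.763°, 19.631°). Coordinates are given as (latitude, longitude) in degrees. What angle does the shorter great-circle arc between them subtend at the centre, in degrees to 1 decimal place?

Let φ₁ = -0.2312 rad, φ₂ = 0.0657 rad, and Δλ = 0.0860 rad.
Haversine: a = sin²(Δφ/2) + cos φ₁ cos φ₂ sin²(Δλ/2) = 0.0219 + (0.9734)(0.9978)(0.0018) = 0.02366.
Central angle c = 2·arcsin(√a) = 0.30888 rad.
So the angular separation is 17.7°.

17.7°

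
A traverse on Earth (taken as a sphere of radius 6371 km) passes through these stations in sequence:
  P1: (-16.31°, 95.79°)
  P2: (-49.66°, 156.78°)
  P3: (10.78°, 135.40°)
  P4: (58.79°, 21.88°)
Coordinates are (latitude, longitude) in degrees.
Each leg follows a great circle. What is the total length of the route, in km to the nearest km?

23878 km

Leg P1→P2: central angle 1.0294 rad, distance 6558.2 km.
Leg P2→P3: central angle 1.1045 rad, distance 7036.8 km.
Leg P3→P4: central angle 1.6140 rad, distance 10282.7 km.
Total: 6558.2 + 7036.8 + 10282.7 ≈ 23878 km.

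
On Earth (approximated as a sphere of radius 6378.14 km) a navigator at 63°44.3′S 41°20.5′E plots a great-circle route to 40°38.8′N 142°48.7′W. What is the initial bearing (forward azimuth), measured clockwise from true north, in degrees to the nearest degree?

With φ₁ = -1.1124, φ₂ = 0.7094, Δλ = 3.0691 rad, the forward-azimuth formula gives
θ = atan2( sin Δλ cos φ₂ , cos φ₁ sin φ₂ − sin φ₁ cos φ₂ cos Δλ ) = atan2(0.0550, -0.3904) = 171.99°.
So the initial bearing is 172°.

172°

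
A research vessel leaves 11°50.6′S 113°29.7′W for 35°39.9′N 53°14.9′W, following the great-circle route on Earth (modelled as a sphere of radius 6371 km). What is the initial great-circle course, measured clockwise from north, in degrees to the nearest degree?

With φ₁ = -0.2067, φ₂ = 0.6225, Δλ = 1.0515 rad, the forward-azimuth formula gives
θ = atan2( sin Δλ cos φ₂ , cos φ₁ sin φ₂ − sin φ₁ cos φ₂ cos Δλ ) = atan2(0.7053, 0.6534) = 47.19°.
So the initial bearing is 47°.

47°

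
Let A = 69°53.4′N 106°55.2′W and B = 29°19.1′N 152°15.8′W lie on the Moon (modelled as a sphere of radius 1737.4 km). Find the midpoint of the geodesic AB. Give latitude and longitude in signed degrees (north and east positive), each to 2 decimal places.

The central angle between A and B is δ = 0.8359 rad.
With f = 0.5, the slerp weights are sin((1−f)δ)/sin δ = 0.5471 and sin(fδ)/sin δ = 0.5471.
Weighted sum of the unit vectors: (0.5471)·(-0.1001,-0.3289,0.9390) + (0.5471)·(-0.7717,-0.4058,0.4897) = (-0.4769, -0.4020, 0.7816).
Converting back: φ = atan2(z, √(x²+y²)) = 51.41°, λ = atan2(y, x) = -139.88°.

51.41°, -139.88°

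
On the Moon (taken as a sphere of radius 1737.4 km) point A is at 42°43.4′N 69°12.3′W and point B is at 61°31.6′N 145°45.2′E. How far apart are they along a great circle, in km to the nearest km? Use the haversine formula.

2183 km

Let φ₁ = 0.7457 rad, φ₂ = 1.0738 rad, and Δλ = -2.5315 rad.
Haversine: a = sin²(Δφ/2) + cos φ₁ cos φ₂ sin²(Δλ/2) = 0.0267 + (0.7346)(0.4767)(0.9098) = 0.34533.
Central angle c = 2·arcsin(√a) = 1.25629 rad.
Distance = R·c = 1737.4 × 1.2563 ≈ 2183 km.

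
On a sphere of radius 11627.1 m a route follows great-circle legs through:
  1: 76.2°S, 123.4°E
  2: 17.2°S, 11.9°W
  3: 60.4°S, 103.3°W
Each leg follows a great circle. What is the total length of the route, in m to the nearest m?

32183 m

Leg 1→2: central angle 1.4453 rad, distance 16804.2 m.
Leg 2→3: central angle 1.3227 rad, distance 15378.8 m.
Total: 16804.2 + 15378.8 ≈ 32183 m.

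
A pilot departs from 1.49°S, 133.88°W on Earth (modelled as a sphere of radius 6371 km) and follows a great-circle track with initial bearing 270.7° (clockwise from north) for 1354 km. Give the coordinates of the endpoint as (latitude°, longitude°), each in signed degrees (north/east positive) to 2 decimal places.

Angular distance δ = d/R = 1354/6371 = 0.21253 rad; initial bearing θ = 4.7246 rad.
sin φ₂ = sin φ₁ cos δ + cos φ₁ sin δ cos θ = (-0.0260)(0.9775) + (0.9997)(0.2109)(0.0122) = -0.0228, so φ₂ = -1.31°.
Δλ = atan2(sin θ sin δ cos φ₁, cos δ − sin φ₁ sin φ₂) = atan2(-0.2108, 0.9769) = -12.179°.
λ₂ = -133.880° − 12.179° = -146.06°.

-1.31°, -146.06°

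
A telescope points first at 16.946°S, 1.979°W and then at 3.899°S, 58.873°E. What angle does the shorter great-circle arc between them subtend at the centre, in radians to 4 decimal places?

1.0648 rad

In radians: φ₁ = -0.2958, φ₂ = -0.0681, Δλ = 60.852° = 1.0621 rad.
Haversine: a = sin²(Δφ/2) + cos φ₁ cos φ₂ sin²(Δλ/2) = 0.0129 + (0.9566)(0.9977)(0.2565) = 0.25767.
Central angle c = 2·arcsin(√a) = 1.06482 rad.
So the angular separation is 1.0648 rad.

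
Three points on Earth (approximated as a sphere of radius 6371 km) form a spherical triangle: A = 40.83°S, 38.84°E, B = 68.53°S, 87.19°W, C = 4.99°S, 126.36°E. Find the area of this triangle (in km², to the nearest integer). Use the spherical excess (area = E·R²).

46754685 km²

Side lengths (central angles): a = 1.7956, b = 1.4812, c = 1.1090 rad; semiperimeter s = 2.1929.
By l'Huilier's theorem, tan(E/4) = √[tan(s/2) tan((s−a)/2) tan((s−b)/2) tan((s−c)/2)], giving spherical excess E = 1.1519 rad.
Area = E·R² = 1.1519 × (6371)² ≈ 46754685 km².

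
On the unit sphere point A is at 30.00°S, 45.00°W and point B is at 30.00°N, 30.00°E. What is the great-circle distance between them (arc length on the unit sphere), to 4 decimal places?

Let φ₁ = -0.5236 rad, φ₂ = 0.5236 rad, and Δλ = 1.3090 rad.
cos c = sin φ₁ sin φ₂ + cos φ₁ cos φ₂ cos Δλ = (-0.5000)(0.5000) + (0.8660)(0.8660)(0.2588) = -0.05589,
so c = arccos(-0.05589) = 1.62671 rad.
On the unit sphere the arc length equals the central angle: 1.6267.

1.6267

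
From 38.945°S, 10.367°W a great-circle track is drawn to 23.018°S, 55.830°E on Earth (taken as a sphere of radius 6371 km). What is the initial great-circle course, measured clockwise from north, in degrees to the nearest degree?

95°

Δλ = 66.197° = 1.1554 rad.
y = sin Δλ · cos φ₂ = (0.9149)(0.9204) = 0.8421
x = cos φ₁ sin φ₂ − sin φ₁ cos φ₂ cos Δλ = (0.7777)(-0.3910) − (-0.6286)(0.9204)(0.4036) = -0.0706
θ = atan2(y, x) = 94.79°, so the bearing is 95°.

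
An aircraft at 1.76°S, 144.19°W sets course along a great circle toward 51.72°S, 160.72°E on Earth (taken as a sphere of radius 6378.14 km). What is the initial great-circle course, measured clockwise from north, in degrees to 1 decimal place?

With φ₁ = -0.0307, φ₂ = -0.9027, Δλ = -0.9615 rad, the forward-azimuth formula gives
θ = atan2( sin Δλ cos φ₂ , cos φ₁ sin φ₂ − sin φ₁ cos φ₂ cos Δλ ) = atan2(-0.5080, -0.7737) = -146.71°.
Adding 360° brings this into [0°, 360°): 213.3°.

213.3°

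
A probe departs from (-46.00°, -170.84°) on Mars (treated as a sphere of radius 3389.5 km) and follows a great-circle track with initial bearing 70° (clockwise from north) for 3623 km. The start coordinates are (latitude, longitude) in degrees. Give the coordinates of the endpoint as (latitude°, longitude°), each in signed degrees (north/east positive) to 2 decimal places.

-7.92°, -114.56°

Angular distance δ = d/R = 3623/3389.5 = 1.06889 rad; initial bearing θ = 1.2217 rad.
sin φ₂ = sin φ₁ cos δ + cos φ₁ sin δ cos θ = (-0.7193)(0.4811) + (0.6947)(0.8767)(0.3420) = -0.1378, so φ₂ = -7.92°.
Δλ = atan2(sin θ sin δ cos φ₁, cos δ − sin φ₁ sin φ₂) = atan2(0.5723, 0.3820) = 56.277°.
λ₂ = -170.840° + 56.277° = -114.56°.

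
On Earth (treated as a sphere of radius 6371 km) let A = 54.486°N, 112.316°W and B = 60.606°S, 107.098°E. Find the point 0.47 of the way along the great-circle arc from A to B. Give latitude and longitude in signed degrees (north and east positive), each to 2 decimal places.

-4.64°, -167.04°

Central angle δ = 2.7637 rad. Interpolating on the sphere with fraction f = 0.47:
P = [sin((1−f)δ)·A + sin(fδ)·B] / sin δ = 2.6954·A + 2.6111·B in Cartesian coordinates,
giving P = (-0.9713, -0.2236, -0.0810), i.e. latitude -4.64°, longitude -167.04°.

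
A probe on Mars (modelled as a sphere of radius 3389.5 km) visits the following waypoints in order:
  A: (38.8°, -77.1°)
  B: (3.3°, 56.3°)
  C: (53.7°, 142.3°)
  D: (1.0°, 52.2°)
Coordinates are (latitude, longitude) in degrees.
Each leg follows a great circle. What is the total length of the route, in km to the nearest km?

17400 km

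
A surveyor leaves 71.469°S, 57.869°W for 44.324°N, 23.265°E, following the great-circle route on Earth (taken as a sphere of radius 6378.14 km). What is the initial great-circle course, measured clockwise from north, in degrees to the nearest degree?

With φ₁ = -1.2474, φ₂ = 0.7736, Δλ = 1.4161 rad, the forward-azimuth formula gives
θ = atan2( sin Δλ cos φ₂ , cos φ₁ sin φ₂ − sin φ₁ cos φ₂ cos Δλ ) = atan2(0.7069, 0.3266) = 65.20°.
So the initial bearing is 65°.

65°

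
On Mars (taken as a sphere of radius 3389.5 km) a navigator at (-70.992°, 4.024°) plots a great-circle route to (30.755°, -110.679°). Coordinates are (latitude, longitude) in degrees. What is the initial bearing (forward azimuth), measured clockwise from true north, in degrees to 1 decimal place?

257.5°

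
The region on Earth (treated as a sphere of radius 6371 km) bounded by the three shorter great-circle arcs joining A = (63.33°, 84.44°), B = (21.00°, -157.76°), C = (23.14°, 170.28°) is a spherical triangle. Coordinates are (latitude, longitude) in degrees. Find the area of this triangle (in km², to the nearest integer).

Side lengths (central angles): a = 0.5173, b = 1.1798, c = 1.4457 rad; semiperimeter s = 1.5714.
By l'Huilier's theorem, tan(E/4) = √[tan(s/2) tan((s−a)/2) tan((s−b)/2) tan((s−c)/2)], giving spherical excess E = 0.3402 rad.
Area = E·R² = 0.3402 × (6371)² ≈ 13807831 km².

13807831 km²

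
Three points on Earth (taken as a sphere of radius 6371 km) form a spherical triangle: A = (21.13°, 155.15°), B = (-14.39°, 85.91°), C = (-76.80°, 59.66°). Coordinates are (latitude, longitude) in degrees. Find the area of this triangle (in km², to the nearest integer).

41761548 km²

Side lengths (central angles): a = 1.1148, b = 1.9512, c = 1.3380 rad; semiperimeter s = 2.2021.
By l'Huilier's theorem, tan(E/4) = √[tan(s/2) tan((s−a)/2) tan((s−b)/2) tan((s−c)/2)], giving spherical excess E = 1.0289 rad.
Area = E·R² = 1.0289 × (6371)² ≈ 41761548 km².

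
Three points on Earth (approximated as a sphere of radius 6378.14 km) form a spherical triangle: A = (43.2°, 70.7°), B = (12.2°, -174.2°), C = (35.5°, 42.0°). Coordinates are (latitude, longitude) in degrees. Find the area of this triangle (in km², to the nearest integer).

Side lengths (central angles): a = 2.1170, b = 0.4076, c = 1.7290 rad; semiperimeter s = 2.1268.
By l'Huilier's theorem, tan(E/4) = √[tan(s/2) tan((s−a)/2) tan((s−b)/2) tan((s−c)/2)], giving spherical excess E = 0.1819 rad.
Area = E·R² = 0.1819 × (6378.14)² ≈ 7400401 km².

7400401 km²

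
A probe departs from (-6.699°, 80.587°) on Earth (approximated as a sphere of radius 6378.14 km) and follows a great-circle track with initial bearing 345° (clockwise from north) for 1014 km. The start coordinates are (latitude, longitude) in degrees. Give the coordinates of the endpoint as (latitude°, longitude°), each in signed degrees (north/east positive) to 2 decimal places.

Angular distance δ = d/R = 1014/6378.14 = 0.15898 rad; initial bearing θ = 6.0214 rad.
sin φ₂ = sin φ₁ cos δ + cos φ₁ sin δ cos θ = (-0.1167)(0.9874) + (0.9932)(0.1583)(0.9659) = 0.0367, so φ₂ = 2.10°.
Δλ = atan2(sin θ sin δ cos φ₁, cos δ − sin φ₁ sin φ₂) = atan2(-0.0407, 0.9917) = -2.350°.
λ₂ = 80.587° − 2.350° = 78.24°.

2.10°, 78.24°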